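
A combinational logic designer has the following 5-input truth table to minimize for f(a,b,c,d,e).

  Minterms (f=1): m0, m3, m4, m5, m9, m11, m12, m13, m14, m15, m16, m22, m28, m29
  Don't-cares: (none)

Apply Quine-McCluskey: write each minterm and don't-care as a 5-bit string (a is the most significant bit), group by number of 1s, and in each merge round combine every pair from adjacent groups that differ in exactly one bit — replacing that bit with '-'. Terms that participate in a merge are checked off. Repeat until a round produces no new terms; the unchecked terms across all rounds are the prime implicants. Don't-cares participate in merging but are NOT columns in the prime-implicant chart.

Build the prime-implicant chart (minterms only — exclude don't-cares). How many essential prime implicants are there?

[col 0] 00000*, 00011*, 00100*, 00101*, 01001*, 01011*, 01100*, 01101*, 01110*, 01111*, 10000*, 10110, 11100*, 11101*
[col 1] -0000, -1100*, -1101*, 0-011, 0-100*, 0-101*, 00-00, 0010-*, 01-01*, 01-11*, 010-1*, 011-0*, 011-1*, 0110-*, 0111-*, 1110-*
[col 2] -110-, 0-10-, 01--1, 011--
Prime implicants: -0000, -110-, 0-011, 0-10-, 00-00, 01--1, 011--, 10110
PI chart (minterm → PIs covering it):
  0 | -0000,00-00
  3 | 0-011  (sole → essential)
  4 | 0-10-,00-00
  5 | 0-10-  (sole → essential)
  9 | 01--1  (sole → essential)
  11 | 0-011,01--1
  12 | -110-,0-10-,011--
  13 | -110-,0-10-,01--1,011--
  14 | 011--  (sole → essential)
  15 | 01--1,011--
  16 | -0000  (sole → essential)
  22 | 10110  (sole → essential)
  28 | -110-  (sole → essential)
  29 | -110-  (sole → essential)
Essential prime implicants: -0000, -110-, 0-011, 0-10-, 01--1, 011--, 10110

7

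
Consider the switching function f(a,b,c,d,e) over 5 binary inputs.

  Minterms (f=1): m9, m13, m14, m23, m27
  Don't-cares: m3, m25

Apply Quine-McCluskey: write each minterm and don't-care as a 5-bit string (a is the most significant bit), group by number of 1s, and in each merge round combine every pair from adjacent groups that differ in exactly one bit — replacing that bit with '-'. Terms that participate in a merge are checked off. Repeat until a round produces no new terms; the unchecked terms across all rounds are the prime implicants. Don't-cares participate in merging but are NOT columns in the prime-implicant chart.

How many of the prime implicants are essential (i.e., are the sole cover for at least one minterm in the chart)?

4

Round 0: 00011 01001✓ 01101✓ 01110 10111 11001✓ 11011✓
Round 1: -1001 01-01 110-1
PIs = {-1001, 00011, 01-01, 01110, 10111, 110-1}
Coverage chart:
  m9: -1001,01-01
  m13: 01-01 ←essential
  m14: 01110 ←essential
  m23: 10111 ←essential
  m27: 110-1 ←essential
Essential: 01-01, 01110, 10111, 110-1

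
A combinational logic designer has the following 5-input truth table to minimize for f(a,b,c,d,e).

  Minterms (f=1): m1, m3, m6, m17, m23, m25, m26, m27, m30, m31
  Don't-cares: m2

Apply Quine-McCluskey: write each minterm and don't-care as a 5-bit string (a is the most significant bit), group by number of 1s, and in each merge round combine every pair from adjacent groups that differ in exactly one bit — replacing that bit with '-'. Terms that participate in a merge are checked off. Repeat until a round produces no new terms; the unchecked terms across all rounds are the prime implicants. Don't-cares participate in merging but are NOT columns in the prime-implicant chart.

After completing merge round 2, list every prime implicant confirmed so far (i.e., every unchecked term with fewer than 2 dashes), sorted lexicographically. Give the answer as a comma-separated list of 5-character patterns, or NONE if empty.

Round 0: 00001✓ 00010✓ 00011✓ 00110✓ 10001✓ 10111✓ 11001✓ 11010✓ 11011✓ 11110✓ 11111✓
Round 1: -0001 00-10 000-1 0001- 1-001 1-111 11-10✓ 11-11✓ 110-1 1101-✓ 1111-✓
Round 2: 11-1-
PIs = {-0001, 00-10, 000-1, 0001-, 1-001, 1-111, 11-1-, 110-1}

-0001, 00-10, 000-1, 0001-, 1-001, 1-111, 110-1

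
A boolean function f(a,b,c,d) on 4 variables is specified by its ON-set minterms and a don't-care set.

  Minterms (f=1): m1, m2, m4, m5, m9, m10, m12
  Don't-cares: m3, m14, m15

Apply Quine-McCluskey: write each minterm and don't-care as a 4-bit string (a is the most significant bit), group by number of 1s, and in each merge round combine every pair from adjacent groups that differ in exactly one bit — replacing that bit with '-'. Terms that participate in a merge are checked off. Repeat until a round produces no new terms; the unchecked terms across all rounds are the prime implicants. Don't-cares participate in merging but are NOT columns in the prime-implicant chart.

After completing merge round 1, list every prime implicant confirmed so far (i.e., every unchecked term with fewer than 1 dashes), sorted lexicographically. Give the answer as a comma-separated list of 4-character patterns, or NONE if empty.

NONE

size-2^0 implicants → 0001(✓)  0010(✓)  0011(✓)  0100(✓)  0101(✓)  1001(✓)  1010(✓)  1100(✓)  1110(✓)  1111(✓)
size-2^1 implicants → -001  -010  -100  0-01  00-1  001-  010-  1-10  11-0  111-
Unchecked terms (primes): -001, -010, -100, 0-01, 00-1, 001-, 010-, 1-10, 11-0, 111-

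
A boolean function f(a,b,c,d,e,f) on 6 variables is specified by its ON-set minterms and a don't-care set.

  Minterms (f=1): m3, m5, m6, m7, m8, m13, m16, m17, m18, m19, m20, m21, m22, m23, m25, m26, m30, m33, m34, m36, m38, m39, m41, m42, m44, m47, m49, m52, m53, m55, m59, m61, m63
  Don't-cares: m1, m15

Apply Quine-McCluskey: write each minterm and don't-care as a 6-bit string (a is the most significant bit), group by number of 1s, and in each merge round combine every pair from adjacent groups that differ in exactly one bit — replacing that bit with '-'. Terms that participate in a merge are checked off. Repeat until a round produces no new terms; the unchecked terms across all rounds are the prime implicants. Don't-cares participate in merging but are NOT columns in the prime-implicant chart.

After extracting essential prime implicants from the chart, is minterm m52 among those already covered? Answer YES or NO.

[col 0] 000001*, 000011*, 000101*, 000110*, 000111*, 001000, 001101*, 001111*, 010000*, 010001*, 010010*, 010011*, 010100*, 010101*, 010110*, 010111*, 011001*, 011010*, 011110*, 100001*, 100010*, 100100*, 100110*, 100111*, 101001*, 101010*, 101100*, 101111*, 110001*, 110100*, 110101*, 110111*, 111011*, 111101*, 111111*
[col 1] -00001*, -00110*, -00111*, -01111*, -10001*, -10100*, -10101*, -10111*, 0-0001*, 0-0011*, 0-0101*, 0-0110*, 0-0111*, 00-101*, 00-111*, 000-01*, 000-11*, 0000-1*, 0001-1*, 00011-*, 0011-1*, 01-001, 01-010*, 01-110*, 010-00*, 010-01*, 010-10*, 010-11*, 0100-0*, 0100-1*, 01000-*, 01001-*, 0101-0*, 0101-1*, 01010-*, 01011-*, 011-10*, 1-0001*, 1-0100, 1-0111*, 1-1111*, 10-001, 10-010, 10-100, 10-111*, 100-10, 1001-0, 10011-*, 11-101*, 11-111*, 110-01*, 1101-1*, 11010-*, 111-11, 1111-1*
[col 2] --0001, --0111, -0-111, -0011-, -10-01, -101-1, -1010-, 0-0-01*, 0-0-11*, 0-00-1*, 0-01-1*, 0-011-, 00-1-1, 000--1*, 01--10, 010--0*, 010--1*, 010-0-*, 010-1-*, 0100--*, 0101--*, 1--111, 11-1-1
[col 3] 0-0--1, 010---
Prime implicants: --0001, --0111, -0-111, -0011-, -10-01, -101-1, -1010-, 0-0--1, 0-011-, 00-1-1, 001000, 01--10, 01-001, 010---, 1--111, 1-0100, 10-001, 10-010, 10-100, 100-10, 1001-0, 11-1-1, 111-11
PI chart (minterm → PIs covering it):
  3 | 0-0--1  (sole → essential)
  5 | 0-0--1,00-1-1
  6 | -0011-,0-011-
  7 | --0111,-0-111,-0011-,0-0--1,0-011-,00-1-1
  8 | 001000  (sole → essential)
  13 | 00-1-1  (sole → essential)
  16 | 010---  (sole → essential)
  17 | --0001,-10-01,0-0--1,01-001,010---
  18 | 01--10,010---
  19 | 0-0--1,010---
  20 | -1010-,010---
  21 | -10-01,-101-1,-1010-,0-0--1,010---
  22 | 0-011-,01--10,010---
  23 | --0111,-101-1,0-0--1,0-011-,010---
  25 | 01-001  (sole → essential)
  26 | 01--10  (sole → essential)
  30 | 01--10  (sole → essential)
  33 | --0001,10-001
  34 | 10-010,100-10
  36 | 1-0100,10-100,1001-0
  38 | -0011-,100-10,1001-0
  39 | --0111,-0-111,-0011-,1--111
  41 | 10-001  (sole → essential)
  42 | 10-010  (sole → essential)
  44 | 10-100  (sole → essential)
  47 | -0-111,1--111
  49 | --0001,-10-01
  52 | -1010-,1-0100
  53 | -10-01,-101-1,-1010-,11-1-1
  55 | --0111,-101-1,1--111,11-1-1
  59 | 111-11  (sole → essential)
  61 | 11-1-1  (sole → essential)
  63 | 1--111,11-1-1,111-11
Essential prime implicants: 0-0--1, 00-1-1, 001000, 01--10, 01-001, 010---, 10-001, 10-010, 10-100, 11-1-1, 111-11

NO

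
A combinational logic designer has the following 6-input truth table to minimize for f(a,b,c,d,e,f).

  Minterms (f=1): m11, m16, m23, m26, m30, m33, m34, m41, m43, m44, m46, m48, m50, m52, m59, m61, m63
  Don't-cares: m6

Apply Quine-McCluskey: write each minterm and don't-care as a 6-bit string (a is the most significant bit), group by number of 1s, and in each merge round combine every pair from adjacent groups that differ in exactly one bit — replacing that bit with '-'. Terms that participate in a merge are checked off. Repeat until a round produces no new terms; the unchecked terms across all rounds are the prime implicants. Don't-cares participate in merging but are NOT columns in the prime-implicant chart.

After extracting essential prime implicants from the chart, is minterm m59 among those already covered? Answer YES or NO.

NO

size-2^0 implicants → 000110  001011(✓)  010000(✓)  010111  011010(✓)  011110(✓)  100001(✓)  100010(✓)  101001(✓)  101011(✓)  101100(✓)  101110(✓)  110000(✓)  110010(✓)  110100(✓)  111011(✓)  111101(✓)  111111(✓)
size-2^1 implicants → -01011  -10000  011-10  1-0010  1-1011  10-001  1010-1  1011-0  110-00  1100-0  111-11  1111-1
Unchecked terms (primes): -01011, -10000, 000110, 010111, 011-10, 1-0010, 1-1011, 10-001, 1010-1, 1011-0, 110-00, 1100-0, 111-11, 1111-1
Minterm coverage:
  m11 ⊆ -01011 [E]
  m16 ⊆ -10000 [E]
  m23 ⊆ 010111 [E]
  m26 ⊆ 011-10 [E]
  m30 ⊆ 011-10 [E]
  m33 ⊆ 10-001 [E]
  m34 ⊆ 1-0010 [E]
  m41 ⊆ 10-001,1010-1
  m43 ⊆ -01011,1-1011,1010-1
  m44 ⊆ 1011-0 [E]
  m46 ⊆ 1011-0 [E]
  m48 ⊆ -10000,110-00,1100-0
  m50 ⊆ 1-0010,1100-0
  m52 ⊆ 110-00 [E]
  m59 ⊆ 1-1011,111-11
  m61 ⊆ 1111-1 [E]
  m63 ⊆ 111-11,1111-1
E = {-01011, -10000, 010111, 011-10, 1-0010, 10-001, 1011-0, 110-00, 1111-1}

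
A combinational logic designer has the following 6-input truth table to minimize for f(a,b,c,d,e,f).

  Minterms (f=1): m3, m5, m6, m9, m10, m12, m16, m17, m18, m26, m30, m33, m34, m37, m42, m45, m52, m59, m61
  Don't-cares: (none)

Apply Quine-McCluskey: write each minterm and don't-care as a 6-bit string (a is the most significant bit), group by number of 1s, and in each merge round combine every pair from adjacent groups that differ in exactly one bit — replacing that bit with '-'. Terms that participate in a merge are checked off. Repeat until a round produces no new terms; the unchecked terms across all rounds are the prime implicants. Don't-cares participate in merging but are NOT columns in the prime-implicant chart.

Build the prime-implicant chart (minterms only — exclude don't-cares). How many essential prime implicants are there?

12

Round 0: 000011 000101✓ 000110 001001 001010✓ 001100 010000✓ 010001✓ 010010✓ 011010✓ 011110✓ 100001✓ 100010✓ 100101✓ 101010✓ 101101✓ 110100 111011 111101✓
Round 1: -00101 -01010 0-1010 01-010 0100-0 01000- 011-10 1-1101 10-010 10-101 100-01
PIs = {-00101, -01010, 0-1010, 000011, 000110, 001001, 001100, 01-010, 0100-0, 01000-, 011-10, 1-1101, 10-010, 10-101, 100-01, 110100, 111011}
Coverage chart:
  m3: 000011 ←essential
  m5: -00101 ←essential
  m6: 000110 ←essential
  m9: 001001 ←essential
  m10: -01010,0-1010
  m12: 001100 ←essential
  m16: 0100-0,01000-
  m17: 01000- ←essential
  m18: 01-010,0100-0
  m26: 0-1010,01-010,011-10
  m30: 011-10 ←essential
  m33: 100-01 ←essential
  m34: 10-010 ←essential
  m37: -00101,10-101,100-01
  m42: -01010,10-010
  m45: 1-1101,10-101
  m52: 110100 ←essential
  m59: 111011 ←essential
  m61: 1-1101 ←essential
Essential: -00101, 000011, 000110, 001001, 001100, 01000-, 011-10, 1-1101, 10-010, 100-01, 110100, 111011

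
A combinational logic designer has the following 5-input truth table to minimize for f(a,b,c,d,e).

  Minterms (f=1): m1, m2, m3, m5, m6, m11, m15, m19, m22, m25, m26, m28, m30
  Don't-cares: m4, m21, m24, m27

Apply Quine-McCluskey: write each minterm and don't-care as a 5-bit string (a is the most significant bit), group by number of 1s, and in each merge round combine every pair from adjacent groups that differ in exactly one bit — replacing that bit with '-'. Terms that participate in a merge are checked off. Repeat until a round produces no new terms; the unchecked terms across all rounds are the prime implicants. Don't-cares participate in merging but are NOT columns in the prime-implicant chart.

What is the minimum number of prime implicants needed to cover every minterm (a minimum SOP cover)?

7

size-2^0 implicants → 00001(✓)  00010(✓)  00011(✓)  00100(✓)  00101(✓)  00110(✓)  01011(✓)  01111(✓)  10011(✓)  10101(✓)  10110(✓)  11000(✓)  11001(✓)  11010(✓)  11011(✓)  11100(✓)  11110(✓)
size-2^1 implicants → -0011(✓)  -0101  -0110  -1011(✓)  0-011(✓)  00-01  00-10  000-1  0001-  001-0  0010-  01-11  1-011(✓)  1-110  11-00(✓)  11-10(✓)  110-0(✓)  110-1(✓)  1100-(✓)  1101-(✓)  111-0(✓)
size-2^2 implicants → --011  11--0  110--
Unchecked terms (primes): --011, -0101, -0110, 00-01, 00-10, 000-1, 0001-, 001-0, 0010-, 01-11, 1-110, 11--0, 110--
Minterm coverage:
  m1 ⊆ 00-01,000-1
  m2 ⊆ 00-10,0001-
  m3 ⊆ --011,000-1,0001-
  m5 ⊆ -0101,00-01,0010-
  m6 ⊆ -0110,00-10,001-0
  m11 ⊆ --011,01-11
  m15 ⊆ 01-11 [E]
  m19 ⊆ --011 [E]
  m22 ⊆ -0110,1-110
  m25 ⊆ 110-- [E]
  m26 ⊆ 11--0,110--
  m28 ⊆ 11--0 [E]
  m30 ⊆ 1-110,11--0
E = {--011, 01-11, 11--0, 110--}
Petrick residual → -0110, 00-01, 00-10
Cover = c'de + b'cde' + a'b'd'e + a'b'de' + a'bde + abe' + abc'  |cover|=7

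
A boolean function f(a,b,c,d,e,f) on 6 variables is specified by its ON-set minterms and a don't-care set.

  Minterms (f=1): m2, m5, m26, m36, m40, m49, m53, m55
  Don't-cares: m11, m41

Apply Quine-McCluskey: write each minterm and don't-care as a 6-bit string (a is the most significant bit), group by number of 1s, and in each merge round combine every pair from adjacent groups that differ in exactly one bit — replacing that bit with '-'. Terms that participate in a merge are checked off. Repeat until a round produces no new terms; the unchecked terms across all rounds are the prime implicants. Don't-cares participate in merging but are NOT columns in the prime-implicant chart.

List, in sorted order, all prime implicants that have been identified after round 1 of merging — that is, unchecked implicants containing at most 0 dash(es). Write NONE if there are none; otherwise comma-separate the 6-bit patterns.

Round 0: 000010 000101 001011 011010 100100 101000✓ 101001✓ 110001✓ 110101✓ 110111✓
Round 1: 10100- 110-01 1101-1
PIs = {000010, 000101, 001011, 011010, 100100, 10100-, 110-01, 1101-1}

000010, 000101, 001011, 011010, 100100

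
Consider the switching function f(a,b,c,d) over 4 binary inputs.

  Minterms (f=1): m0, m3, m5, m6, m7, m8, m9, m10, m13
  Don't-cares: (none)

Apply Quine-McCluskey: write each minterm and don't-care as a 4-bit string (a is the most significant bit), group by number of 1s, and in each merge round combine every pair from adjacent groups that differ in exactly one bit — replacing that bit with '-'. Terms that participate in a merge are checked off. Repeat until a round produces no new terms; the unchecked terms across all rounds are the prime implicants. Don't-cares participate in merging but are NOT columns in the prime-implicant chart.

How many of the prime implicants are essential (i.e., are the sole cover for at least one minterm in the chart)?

4

Round 0: 0000✓ 0011✓ 0101✓ 0110✓ 0111✓ 1000✓ 1001✓ 1010✓ 1101✓
Round 1: -000 -101 0-11 01-1 011- 1-01 10-0 100-
PIs = {-000, -101, 0-11, 01-1, 011-, 1-01, 10-0, 100-}
Coverage chart:
  m0: -000 ←essential
  m3: 0-11 ←essential
  m5: -101,01-1
  m6: 011- ←essential
  m7: 0-11,01-1,011-
  m8: -000,10-0,100-
  m9: 1-01,100-
  m10: 10-0 ←essential
  m13: -101,1-01
Essential: -000, 0-11, 011-, 10-0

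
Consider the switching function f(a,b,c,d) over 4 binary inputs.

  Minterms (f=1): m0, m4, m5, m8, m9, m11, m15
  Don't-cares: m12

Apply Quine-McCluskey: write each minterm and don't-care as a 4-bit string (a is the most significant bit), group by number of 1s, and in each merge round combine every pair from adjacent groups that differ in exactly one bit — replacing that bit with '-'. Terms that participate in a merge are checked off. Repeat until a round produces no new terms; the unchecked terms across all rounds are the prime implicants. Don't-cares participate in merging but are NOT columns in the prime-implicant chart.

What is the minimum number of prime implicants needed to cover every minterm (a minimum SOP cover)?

4

size-2^0 implicants → 0000(✓)  0100(✓)  0101(✓)  1000(✓)  1001(✓)  1011(✓)  1100(✓)  1111(✓)
size-2^1 implicants → -000(✓)  -100(✓)  0-00(✓)  010-  1-00(✓)  1-11  10-1  100-
size-2^2 implicants → --00
Unchecked terms (primes): --00, 010-, 1-11, 10-1, 100-
Minterm coverage:
  m0 ⊆ --00 [E]
  m4 ⊆ --00,010-
  m5 ⊆ 010- [E]
  m8 ⊆ --00,100-
  m9 ⊆ 10-1,100-
  m11 ⊆ 1-11,10-1
  m15 ⊆ 1-11 [E]
E = {--00, 010-, 1-11}
Petrick residual → 10-1
Cover = c'd' + a'bc' + acd + ab'd  |cover|=4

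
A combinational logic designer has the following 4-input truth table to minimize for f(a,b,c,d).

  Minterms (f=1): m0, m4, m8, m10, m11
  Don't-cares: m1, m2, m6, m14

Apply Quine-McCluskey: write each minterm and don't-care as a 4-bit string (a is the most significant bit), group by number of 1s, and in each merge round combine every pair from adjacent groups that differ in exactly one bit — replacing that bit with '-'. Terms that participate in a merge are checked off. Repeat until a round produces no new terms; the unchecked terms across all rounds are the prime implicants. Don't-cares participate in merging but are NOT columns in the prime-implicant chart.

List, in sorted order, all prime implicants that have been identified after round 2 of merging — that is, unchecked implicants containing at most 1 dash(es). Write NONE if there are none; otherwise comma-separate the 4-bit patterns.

000-, 101-

Round 0: 0000✓ 0001✓ 0010✓ 0100✓ 0110✓ 1000✓ 1010✓ 1011✓ 1110✓
Round 1: -000✓ -010✓ -110✓ 0-00✓ 0-10✓ 00-0✓ 000- 01-0✓ 1-10✓ 10-0✓ 101-
Round 2: --10 -0-0 0--0
PIs = {--10, -0-0, 0--0, 000-, 101-}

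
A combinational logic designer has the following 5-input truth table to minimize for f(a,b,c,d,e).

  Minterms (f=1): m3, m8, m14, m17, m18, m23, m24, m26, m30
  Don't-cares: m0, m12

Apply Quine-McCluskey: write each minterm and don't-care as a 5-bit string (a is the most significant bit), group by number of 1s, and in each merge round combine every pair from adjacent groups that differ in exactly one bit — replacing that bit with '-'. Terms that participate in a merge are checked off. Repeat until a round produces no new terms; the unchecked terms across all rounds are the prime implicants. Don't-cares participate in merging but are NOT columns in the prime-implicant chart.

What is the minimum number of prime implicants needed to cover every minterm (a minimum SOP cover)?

6

Round 0: 00000✓ 00011 01000✓ 01100✓ 01110✓ 10001 10010✓ 10111 11000✓ 11010✓ 11110✓
Round 1: -1000 -1110 0-000 01-00 011-0 1-010 11-10 110-0
PIs = {-1000, -1110, 0-000, 00011, 01-00, 011-0, 1-010, 10001, 10111, 11-10, 110-0}
Coverage chart:
  m3: 00011 ←essential
  m8: -1000,0-000,01-00
  m14: -1110,011-0
  m17: 10001 ←essential
  m18: 1-010 ←essential
  m23: 10111 ←essential
  m24: -1000,110-0
  m26: 1-010,11-10,110-0
  m30: -1110,11-10
Essential: 00011, 1-010, 10001, 10111
Petrick residual → -1000, -1110
Min cover (6 terms): bc'd'e' + bcde' + a'b'c'de + ac'de' + ab'c'd'e + ab'cde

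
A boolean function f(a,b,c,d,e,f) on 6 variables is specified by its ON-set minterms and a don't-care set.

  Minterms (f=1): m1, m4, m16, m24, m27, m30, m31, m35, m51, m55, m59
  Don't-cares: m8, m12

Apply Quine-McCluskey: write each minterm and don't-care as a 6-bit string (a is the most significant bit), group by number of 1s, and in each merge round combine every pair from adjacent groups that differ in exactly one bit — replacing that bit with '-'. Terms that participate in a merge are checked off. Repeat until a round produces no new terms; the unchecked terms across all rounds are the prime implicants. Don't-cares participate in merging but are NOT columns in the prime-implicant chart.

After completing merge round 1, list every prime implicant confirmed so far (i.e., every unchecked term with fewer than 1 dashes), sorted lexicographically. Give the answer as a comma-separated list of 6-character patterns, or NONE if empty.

[col 0] 000001, 000100*, 001000*, 001100*, 010000*, 011000*, 011011*, 011110*, 011111*, 100011*, 110011*, 110111*, 111011*
[col 1] -11011, 0-1000, 00-100, 001-00, 01-000, 011-11, 01111-, 1-0011, 11-011, 110-11
Prime implicants: -11011, 0-1000, 00-100, 000001, 001-00, 01-000, 011-11, 01111-, 1-0011, 11-011, 110-11

000001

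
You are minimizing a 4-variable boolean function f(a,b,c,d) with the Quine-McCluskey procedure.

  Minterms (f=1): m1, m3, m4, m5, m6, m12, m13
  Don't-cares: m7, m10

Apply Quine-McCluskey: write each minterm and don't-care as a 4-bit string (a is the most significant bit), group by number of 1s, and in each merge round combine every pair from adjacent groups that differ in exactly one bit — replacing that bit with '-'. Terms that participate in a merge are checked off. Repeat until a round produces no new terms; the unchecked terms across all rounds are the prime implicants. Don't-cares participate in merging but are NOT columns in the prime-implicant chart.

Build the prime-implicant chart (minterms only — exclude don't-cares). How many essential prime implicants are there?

3

[col 0] 0001*, 0011*, 0100*, 0101*, 0110*, 0111*, 1010, 1100*, 1101*
[col 1] -100*, -101*, 0-01*, 0-11*, 00-1*, 01-0*, 01-1*, 010-*, 011-*, 110-*
[col 2] -10-, 0--1, 01--
Prime implicants: -10-, 0--1, 01--, 1010
PI chart (minterm → PIs covering it):
  1 | 0--1  (sole → essential)
  3 | 0--1  (sole → essential)
  4 | -10-,01--
  5 | -10-,0--1,01--
  6 | 01--  (sole → essential)
  12 | -10-  (sole → essential)
  13 | -10-  (sole → essential)
Essential prime implicants: -10-, 0--1, 01--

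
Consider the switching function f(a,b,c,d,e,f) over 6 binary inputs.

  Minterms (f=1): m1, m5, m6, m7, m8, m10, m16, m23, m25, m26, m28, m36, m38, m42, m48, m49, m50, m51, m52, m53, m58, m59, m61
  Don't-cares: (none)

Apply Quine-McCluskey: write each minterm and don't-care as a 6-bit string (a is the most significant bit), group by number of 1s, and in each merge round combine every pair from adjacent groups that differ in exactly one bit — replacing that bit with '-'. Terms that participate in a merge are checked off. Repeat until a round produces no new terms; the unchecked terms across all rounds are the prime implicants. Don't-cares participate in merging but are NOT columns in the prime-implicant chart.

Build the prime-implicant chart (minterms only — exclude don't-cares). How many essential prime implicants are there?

size-2^0 implicants → 000001(✓)  000101(✓)  000110(✓)  000111(✓)  001000(✓)  001010(✓)  010000(✓)  010111(✓)  011001  011010(✓)  011100  100100(✓)  100110(✓)  101010(✓)  110000(✓)  110001(✓)  110010(✓)  110011(✓)  110100(✓)  110101(✓)  111010(✓)  111011(✓)  111101(✓)
size-2^1 implicants → -00110  -01010(✓)  -10000  -11010(✓)  0-0111  0-1010(✓)  000-01  0001-1  00011-  0010-0  1-0100  1-1010(✓)  1001-0  11-010(✓)  11-011(✓)  11-101  110-00(✓)  110-01(✓)  1100-0(✓)  1100-1(✓)  11000-(✓)  11001-(✓)  11010-(✓)  11101-(✓)
size-2^2 implicants → --1010  11-01-  110-0-  1100--
Unchecked terms (primes): --1010, -00110, -10000, 0-0111, 000-01, 0001-1, 00011-, 0010-0, 011001, 011100, 1-0100, 1001-0, 11-01-, 11-101, 110-0-, 1100--
Minterm coverage:
  m1 ⊆ 000-01 [E]
  m5 ⊆ 000-01,0001-1
  m6 ⊆ -00110,00011-
  m7 ⊆ 0-0111,0001-1,00011-
  m8 ⊆ 0010-0 [E]
  m10 ⊆ --1010,0010-0
  m16 ⊆ -10000 [E]
  m23 ⊆ 0-0111 [E]
  m25 ⊆ 011001 [E]
  m26 ⊆ --1010 [E]
  m28 ⊆ 011100 [E]
  m36 ⊆ 1-0100,1001-0
  m38 ⊆ -00110,1001-0
  m42 ⊆ --1010 [E]
  m48 ⊆ -10000,110-0-,1100--
  m49 ⊆ 110-0-,1100--
  m50 ⊆ 11-01-,1100--
  m51 ⊆ 11-01-,1100--
  m52 ⊆ 1-0100,110-0-
  m53 ⊆ 11-101,110-0-
  m58 ⊆ --1010,11-01-
  m59 ⊆ 11-01- [E]
  m61 ⊆ 11-101 [E]
E = {--1010, -10000, 0-0111, 000-01, 0010-0, 011001, 011100, 11-01-, 11-101}

9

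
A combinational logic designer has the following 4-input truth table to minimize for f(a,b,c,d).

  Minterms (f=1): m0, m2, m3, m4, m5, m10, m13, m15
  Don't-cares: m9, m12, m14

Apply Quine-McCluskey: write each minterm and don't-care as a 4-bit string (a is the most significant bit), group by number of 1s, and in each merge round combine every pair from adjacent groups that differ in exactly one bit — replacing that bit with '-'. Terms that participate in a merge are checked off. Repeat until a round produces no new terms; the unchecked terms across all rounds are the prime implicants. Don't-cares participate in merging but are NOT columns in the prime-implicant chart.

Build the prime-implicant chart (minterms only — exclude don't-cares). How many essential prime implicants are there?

[col 0] 0000*, 0010*, 0011*, 0100*, 0101*, 1001*, 1010*, 1100*, 1101*, 1110*, 1111*
[col 1] -010, -100*, -101*, 0-00, 00-0, 001-, 010-*, 1-01, 1-10, 11-0*, 11-1*, 110-*, 111-*
[col 2] -10-, 11--
Prime implicants: -010, -10-, 0-00, 00-0, 001-, 1-01, 1-10, 11--
PI chart (minterm → PIs covering it):
  0 | 0-00,00-0
  2 | -010,00-0,001-
  3 | 001-  (sole → essential)
  4 | -10-,0-00
  5 | -10-  (sole → essential)
  10 | -010,1-10
  13 | -10-,1-01,11--
  15 | 11--  (sole → essential)
Essential prime implicants: -10-, 001-, 11--

3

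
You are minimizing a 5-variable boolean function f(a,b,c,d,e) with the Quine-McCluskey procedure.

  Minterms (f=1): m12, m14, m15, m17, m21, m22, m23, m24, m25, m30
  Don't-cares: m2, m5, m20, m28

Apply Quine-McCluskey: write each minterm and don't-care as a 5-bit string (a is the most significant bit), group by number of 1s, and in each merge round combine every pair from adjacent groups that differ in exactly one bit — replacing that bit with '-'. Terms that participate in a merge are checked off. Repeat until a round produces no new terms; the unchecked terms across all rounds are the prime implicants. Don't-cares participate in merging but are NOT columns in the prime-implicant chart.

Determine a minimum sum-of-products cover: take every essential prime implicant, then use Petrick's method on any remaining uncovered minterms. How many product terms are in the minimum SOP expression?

5

size-2^0 implicants → 00010  00101(✓)  01100(✓)  01110(✓)  01111(✓)  10001(✓)  10100(✓)  10101(✓)  10110(✓)  10111(✓)  11000(✓)  11001(✓)  11100(✓)  11110(✓)
size-2^1 implicants → -0101  -1100(✓)  -1110(✓)  011-0(✓)  0111-  1-001  1-100(✓)  1-110(✓)  10-01  101-0(✓)  101-1(✓)  1010-(✓)  1011-(✓)  11-00  1100-  111-0(✓)
size-2^2 implicants → -11-0  1-1-0  101--
Unchecked terms (primes): -0101, -11-0, 00010, 0111-, 1-001, 1-1-0, 10-01, 101--, 11-00, 1100-
Minterm coverage:
  m12 ⊆ -11-0 [E]
  m14 ⊆ -11-0,0111-
  m15 ⊆ 0111- [E]
  m17 ⊆ 1-001,10-01
  m21 ⊆ -0101,10-01,101--
  m22 ⊆ 1-1-0,101--
  m23 ⊆ 101-- [E]
  m24 ⊆ 11-00,1100-
  m25 ⊆ 1-001,1100-
  m30 ⊆ -11-0,1-1-0
E = {-11-0, 0111-, 101--}
Petrick residual → 1-001, 11-00
Cover = bce' + a'bcd + ac'd'e + ab'c + abd'e'  |cover|=5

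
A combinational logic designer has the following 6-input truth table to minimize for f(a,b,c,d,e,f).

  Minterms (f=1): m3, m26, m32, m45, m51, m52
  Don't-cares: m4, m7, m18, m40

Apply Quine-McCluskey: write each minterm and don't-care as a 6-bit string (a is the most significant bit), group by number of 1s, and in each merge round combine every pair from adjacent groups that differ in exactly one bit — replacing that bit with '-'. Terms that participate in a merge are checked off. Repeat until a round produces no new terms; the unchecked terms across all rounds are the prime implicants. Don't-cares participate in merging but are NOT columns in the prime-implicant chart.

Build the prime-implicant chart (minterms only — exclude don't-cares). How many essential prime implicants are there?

6

Round 0: 000011✓ 000100 000111✓ 010010✓ 011010✓ 100000✓ 101000✓ 101101 110011 110100
Round 1: 000-11 01-010 10-000
PIs = {000-11, 000100, 01-010, 10-000, 101101, 110011, 110100}
Coverage chart:
  m3: 000-11 ←essential
  m26: 01-010 ←essential
  m32: 10-000 ←essential
  m45: 101101 ←essential
  m51: 110011 ←essential
  m52: 110100 ←essential
Essential: 000-11, 01-010, 10-000, 101101, 110011, 110100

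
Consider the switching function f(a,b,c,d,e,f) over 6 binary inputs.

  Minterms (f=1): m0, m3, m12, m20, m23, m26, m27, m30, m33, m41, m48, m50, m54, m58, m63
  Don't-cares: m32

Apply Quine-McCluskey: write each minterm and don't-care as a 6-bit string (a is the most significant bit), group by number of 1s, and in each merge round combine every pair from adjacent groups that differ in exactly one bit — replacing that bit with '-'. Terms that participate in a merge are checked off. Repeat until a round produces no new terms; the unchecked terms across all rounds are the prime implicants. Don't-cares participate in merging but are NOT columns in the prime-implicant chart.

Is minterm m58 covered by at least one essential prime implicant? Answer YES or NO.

NO

Round 0: 000000✓ 000011 001100 010100 010111 011010✓ 011011✓ 011110✓ 100000✓ 100001✓ 101001✓ 110000✓ 110010✓ 110110✓ 111010✓ 111111
Round 1: -00000 -11010 011-10 01101- 1-0000 10-001 10000- 11-010 110-10 1100-0
PIs = {-00000, -11010, 000011, 001100, 010100, 010111, 011-10, 01101-, 1-0000, 10-001, 10000-, 11-010, 110-10, 1100-0, 111111}
Coverage chart:
  m0: -00000 ←essential
  m3: 000011 ←essential
  m12: 001100 ←essential
  m20: 010100 ←essential
  m23: 010111 ←essential
  m26: -11010,011-10,01101-
  m27: 01101- ←essential
  m30: 011-10 ←essential
  m33: 10-001,10000-
  m41: 10-001 ←essential
  m48: 1-0000,1100-0
  m50: 11-010,110-10,1100-0
  m54: 110-10 ←essential
  m58: -11010,11-010
  m63: 111111 ←essential
Essential: -00000, 000011, 001100, 010100, 010111, 011-10, 01101-, 10-001, 110-10, 111111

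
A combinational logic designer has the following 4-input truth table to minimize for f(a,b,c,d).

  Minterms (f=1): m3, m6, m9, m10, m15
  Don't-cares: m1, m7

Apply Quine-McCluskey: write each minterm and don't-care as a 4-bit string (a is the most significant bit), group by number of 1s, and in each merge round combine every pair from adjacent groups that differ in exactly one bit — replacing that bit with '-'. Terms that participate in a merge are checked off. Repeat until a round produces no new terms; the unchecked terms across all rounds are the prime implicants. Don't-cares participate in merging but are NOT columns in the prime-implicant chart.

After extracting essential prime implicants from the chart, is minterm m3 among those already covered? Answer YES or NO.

NO

size-2^0 implicants → 0001(✓)  0011(✓)  0110(✓)  0111(✓)  1001(✓)  1010  1111(✓)
size-2^1 implicants → -001  -111  0-11  00-1  011-
Unchecked terms (primes): -001, -111, 0-11, 00-1, 011-, 1010
Minterm coverage:
  m3 ⊆ 0-11,00-1
  m6 ⊆ 011- [E]
  m9 ⊆ -001 [E]
  m10 ⊆ 1010 [E]
  m15 ⊆ -111 [E]
E = {-001, -111, 011-, 1010}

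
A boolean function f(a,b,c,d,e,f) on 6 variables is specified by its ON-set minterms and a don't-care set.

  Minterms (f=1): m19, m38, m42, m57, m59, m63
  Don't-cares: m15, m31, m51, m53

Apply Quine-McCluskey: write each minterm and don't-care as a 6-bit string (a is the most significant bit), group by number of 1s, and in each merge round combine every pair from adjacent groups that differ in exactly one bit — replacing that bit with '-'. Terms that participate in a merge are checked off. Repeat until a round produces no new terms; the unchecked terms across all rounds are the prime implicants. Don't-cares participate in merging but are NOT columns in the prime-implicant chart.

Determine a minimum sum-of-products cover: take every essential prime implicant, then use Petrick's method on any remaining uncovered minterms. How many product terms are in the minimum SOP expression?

5

Round 0: 001111✓ 010011✓ 011111✓ 100110 101010 110011✓ 110101 111001✓ 111011✓ 111111✓
Round 1: -10011 -11111 0-1111 11-011 111-11 1110-1
PIs = {-10011, -11111, 0-1111, 100110, 101010, 11-011, 110101, 111-11, 1110-1}
Coverage chart:
  m19: -10011 ←essential
  m38: 100110 ←essential
  m42: 101010 ←essential
  m57: 1110-1 ←essential
  m59: 11-011,111-11,1110-1
  m63: -11111,111-11
Essential: -10011, 100110, 101010, 1110-1
Petrick residual → -11111
Min cover (5 terms): bc'd'ef + bcdef + ab'c'def' + ab'cd'ef' + abcd'f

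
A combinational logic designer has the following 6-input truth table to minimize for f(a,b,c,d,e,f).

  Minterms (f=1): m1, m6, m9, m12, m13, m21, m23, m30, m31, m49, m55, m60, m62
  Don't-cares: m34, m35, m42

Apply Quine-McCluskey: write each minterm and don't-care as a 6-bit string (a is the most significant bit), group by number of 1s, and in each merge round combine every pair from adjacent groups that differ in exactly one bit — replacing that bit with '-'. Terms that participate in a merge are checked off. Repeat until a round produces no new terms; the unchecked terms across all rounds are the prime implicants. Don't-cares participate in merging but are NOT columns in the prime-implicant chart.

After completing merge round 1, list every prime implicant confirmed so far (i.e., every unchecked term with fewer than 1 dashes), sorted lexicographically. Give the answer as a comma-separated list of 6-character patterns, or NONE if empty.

000110, 110001

Round 0: 000001✓ 000110 001001✓ 001100✓ 001101✓ 010101✓ 010111✓ 011110✓ 011111✓ 100010✓ 100011✓ 101010✓ 110001 110111✓ 111100✓ 111110✓
Round 1: -10111 -11110 00-001 001-01 00110- 01-111 0101-1 01111- 10-010 10001- 1111-0
PIs = {-10111, -11110, 00-001, 000110, 001-01, 00110-, 01-111, 0101-1, 01111-, 10-010, 10001-, 110001, 1111-0}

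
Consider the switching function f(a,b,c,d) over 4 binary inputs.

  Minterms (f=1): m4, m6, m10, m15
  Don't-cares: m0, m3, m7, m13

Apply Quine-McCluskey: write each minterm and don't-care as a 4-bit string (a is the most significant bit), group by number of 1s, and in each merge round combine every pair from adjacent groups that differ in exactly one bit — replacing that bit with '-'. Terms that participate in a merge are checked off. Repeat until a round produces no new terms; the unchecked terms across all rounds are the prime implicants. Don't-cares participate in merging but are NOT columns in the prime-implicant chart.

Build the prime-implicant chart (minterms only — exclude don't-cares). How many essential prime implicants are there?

[col 0] 0000*, 0011*, 0100*, 0110*, 0111*, 1010, 1101*, 1111*
[col 1] -111, 0-00, 0-11, 01-0, 011-, 11-1
Prime implicants: -111, 0-00, 0-11, 01-0, 011-, 1010, 11-1
PI chart (minterm → PIs covering it):
  4 | 0-00,01-0
  6 | 01-0,011-
  10 | 1010  (sole → essential)
  15 | -111,11-1
Essential prime implicants: 1010

1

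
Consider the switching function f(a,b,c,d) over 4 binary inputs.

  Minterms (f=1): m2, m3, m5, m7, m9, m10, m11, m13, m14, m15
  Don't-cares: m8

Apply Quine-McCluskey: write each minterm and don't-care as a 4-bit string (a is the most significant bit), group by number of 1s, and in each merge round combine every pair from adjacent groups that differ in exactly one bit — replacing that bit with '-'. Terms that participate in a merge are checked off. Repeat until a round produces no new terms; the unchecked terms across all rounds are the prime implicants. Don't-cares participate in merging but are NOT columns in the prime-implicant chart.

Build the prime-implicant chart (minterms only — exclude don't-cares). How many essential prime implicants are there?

3

Round 0: 0010✓ 0011✓ 0101✓ 0111✓ 1000✓ 1001✓ 1010✓ 1011✓ 1101✓ 1110✓ 1111✓
Round 1: -010✓ -011✓ -101✓ -111✓ 0-11✓ 001-✓ 01-1✓ 1-01✓ 1-10✓ 1-11✓ 10-0✓ 10-1✓ 100-✓ 101-✓ 11-1✓ 111-✓
Round 2: --11 -01- -1-1 1--1 1-1- 10--
PIs = {--11, -01-, -1-1, 1--1, 1-1-, 10--}
Coverage chart:
  m2: -01- ←essential
  m3: --11,-01-
  m5: -1-1 ←essential
  m7: --11,-1-1
  m9: 1--1,10--
  m10: -01-,1-1-,10--
  m11: --11,-01-,1--1,1-1-,10--
  m13: -1-1,1--1
  m14: 1-1- ←essential
  m15: --11,-1-1,1--1,1-1-
Essential: -01-, -1-1, 1-1-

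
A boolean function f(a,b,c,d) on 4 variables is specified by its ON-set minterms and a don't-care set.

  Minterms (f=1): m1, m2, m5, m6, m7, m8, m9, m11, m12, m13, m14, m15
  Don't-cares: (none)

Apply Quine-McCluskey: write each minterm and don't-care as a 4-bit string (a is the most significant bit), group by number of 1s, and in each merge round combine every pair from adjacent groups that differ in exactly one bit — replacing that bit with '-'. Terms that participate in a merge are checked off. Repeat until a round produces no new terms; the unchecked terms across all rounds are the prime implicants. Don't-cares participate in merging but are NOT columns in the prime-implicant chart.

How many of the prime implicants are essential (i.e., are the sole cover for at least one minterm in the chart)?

Round 0: 0001✓ 0010✓ 0101✓ 0110✓ 0111✓ 1000✓ 1001✓ 1011✓ 1100✓ 1101✓ 1110✓ 1111✓
Round 1: -001✓ -101✓ -110✓ -111✓ 0-01✓ 0-10 01-1✓ 011-✓ 1-00✓ 1-01✓ 1-11✓ 10-1✓ 100-✓ 11-0✓ 11-1✓ 110-✓ 111-✓
Round 2: --01 -1-1 -11- 1--1 1-0- 11--
PIs = {--01, -1-1, -11-, 0-10, 1--1, 1-0-, 11--}
Coverage chart:
  m1: --01 ←essential
  m2: 0-10 ←essential
  m5: --01,-1-1
  m6: -11-,0-10
  m7: -1-1,-11-
  m8: 1-0- ←essential
  m9: --01,1--1,1-0-
  m11: 1--1 ←essential
  m12: 1-0-,11--
  m13: --01,-1-1,1--1,1-0-,11--
  m14: -11-,11--
  m15: -1-1,-11-,1--1,11--
Essential: --01, 0-10, 1--1, 1-0-

4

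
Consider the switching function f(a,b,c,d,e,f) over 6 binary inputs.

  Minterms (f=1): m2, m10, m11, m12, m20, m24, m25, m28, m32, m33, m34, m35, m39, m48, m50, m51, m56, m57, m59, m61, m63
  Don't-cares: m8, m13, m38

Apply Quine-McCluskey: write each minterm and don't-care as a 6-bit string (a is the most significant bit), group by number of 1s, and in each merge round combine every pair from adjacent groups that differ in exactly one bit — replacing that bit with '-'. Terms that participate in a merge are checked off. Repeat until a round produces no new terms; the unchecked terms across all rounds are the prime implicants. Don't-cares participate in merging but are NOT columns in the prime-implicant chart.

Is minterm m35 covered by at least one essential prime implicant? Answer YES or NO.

YES

size-2^0 implicants → 000010(✓)  001000(✓)  001010(✓)  001011(✓)  001100(✓)  001101(✓)  010100(✓)  011000(✓)  011001(✓)  011100(✓)  100000(✓)  100001(✓)  100010(✓)  100011(✓)  100110(✓)  100111(✓)  110000(✓)  110010(✓)  110011(✓)  111000(✓)  111001(✓)  111011(✓)  111101(✓)  111111(✓)
size-2^1 implicants → -00010  -11000(✓)  -11001(✓)  0-1000(✓)  0-1100(✓)  00-010  001-00(✓)  0010-0  00101-  00110-  01-100  011-00(✓)  01100-(✓)  1-0000(✓)  1-0010(✓)  1-0011(✓)  100-10(✓)  100-11(✓)  1000-0(✓)  1000-1(✓)  10000-(✓)  10001-(✓)  10011-(✓)  11-000  11-011  1100-0(✓)  11001-(✓)  111-01(✓)  111-11(✓)  1110-1(✓)  11100-(✓)  1111-1(✓)
size-2^2 implicants → -1100-  0-1-00  1-00-0  1-001-  100-1-  1000--  111--1
Unchecked terms (primes): -00010, -1100-, 0-1-00, 00-010, 0010-0, 00101-, 00110-, 01-100, 1-00-0, 1-001-, 100-1-, 1000--, 11-000, 11-011, 111--1
Minterm coverage:
  m2 ⊆ -00010,00-010
  m10 ⊆ 00-010,0010-0,00101-
  m11 ⊆ 00101- [E]
  m12 ⊆ 0-1-00,00110-
  m20 ⊆ 01-100 [E]
  m24 ⊆ -1100-,0-1-00
  m25 ⊆ -1100- [E]
  m28 ⊆ 0-1-00,01-100
  m32 ⊆ 1-00-0,1000--
  m33 ⊆ 1000-- [E]
  m34 ⊆ -00010,1-00-0,1-001-,100-1-,1000--
  m35 ⊆ 1-001-,100-1-,1000--
  m39 ⊆ 100-1- [E]
  m48 ⊆ 1-00-0,11-000
  m50 ⊆ 1-00-0,1-001-
  m51 ⊆ 1-001-,11-011
  m56 ⊆ -1100-,11-000
  m57 ⊆ -1100-,111--1
  m59 ⊆ 11-011,111--1
  m61 ⊆ 111--1 [E]
  m63 ⊆ 111--1 [E]
E = {-1100-, 00101-, 01-100, 100-1-, 1000--, 111--1}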